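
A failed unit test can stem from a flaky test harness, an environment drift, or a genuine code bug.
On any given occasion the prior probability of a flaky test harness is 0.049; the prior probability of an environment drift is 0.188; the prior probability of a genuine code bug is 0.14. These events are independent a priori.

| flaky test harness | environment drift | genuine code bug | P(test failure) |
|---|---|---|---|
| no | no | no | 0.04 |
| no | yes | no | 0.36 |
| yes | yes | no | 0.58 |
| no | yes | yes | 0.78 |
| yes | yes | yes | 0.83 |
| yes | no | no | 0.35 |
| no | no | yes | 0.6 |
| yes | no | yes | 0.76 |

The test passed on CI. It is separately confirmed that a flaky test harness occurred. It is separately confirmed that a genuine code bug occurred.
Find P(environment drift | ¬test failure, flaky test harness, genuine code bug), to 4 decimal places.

Weight on environment drift=true, given the evidence: 0.17*0.188 = 0.031960
Denominator P(¬test failure | flaky test harness, genuine code bug): 0.24*0.812 + 0.17*0.188 = 0.226840
P(environment drift | ¬test failure, flaky test harness, genuine code bug) = 0.031960/0.226840 ≈ 0.1409

P(environment drift | ¬test failure, flaky test harness, genuine code bug) ≈ 0.1409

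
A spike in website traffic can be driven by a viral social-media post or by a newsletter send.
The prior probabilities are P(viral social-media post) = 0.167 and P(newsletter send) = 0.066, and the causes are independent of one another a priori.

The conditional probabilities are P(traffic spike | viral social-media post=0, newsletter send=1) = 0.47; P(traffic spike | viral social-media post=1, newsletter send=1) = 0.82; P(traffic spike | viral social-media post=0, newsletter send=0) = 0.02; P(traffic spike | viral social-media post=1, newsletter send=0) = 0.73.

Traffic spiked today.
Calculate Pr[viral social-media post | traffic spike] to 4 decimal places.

Pr[viral social-media post | traffic spike] ≈ 0.7480

Numerator (weight on configurations with viral social-media post): 0.113864 + 0.009038 = 0.122902
Denominator P(traffic spike): 0.02·0.833·0.934 + 0.47·0.833·0.066 + 0.73·0.167·0.934 + 0.82·0.167·0.066 = 0.164302
P(viral social-media post | traffic spike) = 0.122902/0.164302 ≈ 0.7480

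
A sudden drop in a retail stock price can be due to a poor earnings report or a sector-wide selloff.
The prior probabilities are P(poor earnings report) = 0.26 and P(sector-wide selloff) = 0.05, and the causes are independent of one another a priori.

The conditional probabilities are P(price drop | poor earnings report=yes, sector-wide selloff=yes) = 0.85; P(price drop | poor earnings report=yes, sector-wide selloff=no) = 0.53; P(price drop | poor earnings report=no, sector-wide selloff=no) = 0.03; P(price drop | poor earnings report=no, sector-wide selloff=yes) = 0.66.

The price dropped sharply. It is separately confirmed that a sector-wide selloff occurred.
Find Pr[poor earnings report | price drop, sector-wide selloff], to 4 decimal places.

Pr[poor earnings report | price drop, sector-wide selloff] ≈ 0.3115

P(price drop | sector-wide selloff) = 0.66·0.74 + 0.85·0.26 = 0.488400 + 0.221000 = 0.709400
Of this, 0.221000 comes from 0.85·0.26 (the poor earnings report=true cases).
P(poor earnings report | price drop, sector-wide selloff) = 0.221000 / 0.709400 ≈ 0.3115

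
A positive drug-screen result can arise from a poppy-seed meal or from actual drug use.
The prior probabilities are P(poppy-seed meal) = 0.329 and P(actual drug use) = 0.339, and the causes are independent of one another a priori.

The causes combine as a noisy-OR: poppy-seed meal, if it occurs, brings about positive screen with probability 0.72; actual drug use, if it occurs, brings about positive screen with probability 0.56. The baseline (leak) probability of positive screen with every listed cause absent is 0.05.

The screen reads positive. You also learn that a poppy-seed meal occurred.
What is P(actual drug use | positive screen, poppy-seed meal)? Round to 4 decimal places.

P(actual drug use | positive screen, poppy-seed meal) ≈ 0.3815

Under noisy-OR, P(positive screen | causes) = 1 − (1−0.05)·∏(1−qᵢ) over the active causes.
P(positive screen | poppy-seed meal) = 0.734*0.661 + 0.88296*0.339 = 0.485174 + 0.299323 = 0.784497
Restricting to configurations with actual drug use present: 0.88296*0.339 = 0.299323.
So P(actual drug use | positive screen, poppy-seed meal) = 0.299323/0.784497 ≈ 0.3815.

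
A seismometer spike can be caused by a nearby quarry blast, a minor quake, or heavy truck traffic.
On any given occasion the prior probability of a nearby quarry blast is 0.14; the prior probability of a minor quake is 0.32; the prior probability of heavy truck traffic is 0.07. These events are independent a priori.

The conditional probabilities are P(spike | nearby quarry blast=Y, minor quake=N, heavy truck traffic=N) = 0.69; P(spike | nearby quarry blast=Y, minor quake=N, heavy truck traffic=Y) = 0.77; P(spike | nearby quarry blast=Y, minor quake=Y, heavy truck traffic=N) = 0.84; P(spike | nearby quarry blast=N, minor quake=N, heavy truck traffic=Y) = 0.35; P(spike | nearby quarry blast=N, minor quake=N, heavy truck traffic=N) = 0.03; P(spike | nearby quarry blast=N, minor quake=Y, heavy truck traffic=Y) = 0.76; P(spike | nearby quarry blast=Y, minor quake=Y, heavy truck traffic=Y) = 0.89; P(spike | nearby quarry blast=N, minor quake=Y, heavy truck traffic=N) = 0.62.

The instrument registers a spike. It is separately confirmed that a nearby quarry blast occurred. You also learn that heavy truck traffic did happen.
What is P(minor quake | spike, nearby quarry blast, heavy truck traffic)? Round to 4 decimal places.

P(minor quake | spike, nearby quarry blast, heavy truck traffic) ≈ 0.3523

P(spike | nearby quarry blast, heavy truck traffic) = 0.77·0.68 + 0.89·0.32 = 0.523600 + 0.284800 = 0.808400
The minor quake-present share is 0.89·0.32 = 0.284800.
P(minor quake | spike, nearby quarry blast, heavy truck traffic) = 0.284800 / 0.808400 ≈ 0.3523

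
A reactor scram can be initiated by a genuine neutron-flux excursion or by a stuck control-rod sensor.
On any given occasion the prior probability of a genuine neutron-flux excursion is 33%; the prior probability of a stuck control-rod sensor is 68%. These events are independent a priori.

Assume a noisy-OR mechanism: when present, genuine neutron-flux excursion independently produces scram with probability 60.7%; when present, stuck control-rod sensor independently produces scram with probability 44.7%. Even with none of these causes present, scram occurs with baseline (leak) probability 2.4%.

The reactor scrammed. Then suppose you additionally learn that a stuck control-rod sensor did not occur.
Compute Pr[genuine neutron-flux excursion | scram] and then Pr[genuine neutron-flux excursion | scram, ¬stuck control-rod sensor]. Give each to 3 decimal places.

Under noisy-OR, P(scram | causes) = 1 − (1−0.024)·∏(1−qᵢ) over the active causes.
P(scram) = 0.024×0.67×0.32 + 0.460272×0.67×0.68 + 0.616432×0.33×0.32 + 0.787887×0.33×0.68 = 0.005146 + 0.209700 + 0.065095 + 0.176802 = 0.456743
Of this, 0.241897 comes from 0.065095 + 0.176802 (the genuine neutron-flux excursion=true cases).
Hence the posterior is 0.241897/0.456743 ≈ 0.530.

Now also conditioning on stuck control-rod sensor≠true:
P(scram | ¬stuck control-rod sensor) = 0.024×0.67 + 0.616432×0.33 = 0.016080 + 0.203423 = 0.219503
The genuine neutron-flux excursion-present share is 0.616432×0.33 = 0.203423.
Hence the posterior is 0.203423/0.219503 ≈ 0.927.
Ruling out stuck control-rod sensor raises the posterior on genuine neutron-flux excursion — the flip side of explaining away.

Pr[genuine neutron-flux excursion | scram] ≈ 0.530; Pr[genuine neutron-flux excursion | scram, ¬stuck control-rod sensor] ≈ 0.927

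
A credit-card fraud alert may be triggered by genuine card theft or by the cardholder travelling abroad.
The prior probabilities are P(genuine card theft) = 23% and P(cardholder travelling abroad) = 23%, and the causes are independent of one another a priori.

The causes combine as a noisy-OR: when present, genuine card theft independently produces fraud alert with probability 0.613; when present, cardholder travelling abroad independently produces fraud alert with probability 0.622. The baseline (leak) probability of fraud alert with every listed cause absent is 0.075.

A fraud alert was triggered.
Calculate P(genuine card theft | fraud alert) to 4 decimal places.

Under noisy-OR, P(fraud alert | causes) = 1 − (1−0.075)·∏(1−qᵢ) over the active causes.
By total probability over the 4 (genuine card theft, cardholder travelling abroad) configurations:
  P(fraud alert) = 0.075*0.77*0.77 + 0.65035*0.77*0.23 + 0.642025*0.23*0.77 + 0.864685*0.23*0.23
        = 0.044468 + 0.115177 + 0.113703 + 0.045742 = 0.319090
Keeping only the genuine card theft-present terms gives 0.159445, so
  P(genuine card theft | fraud alert) = 0.159445 / 0.319090 ≈ 0.4997

P(genuine card theft | fraud alert) ≈ 0.4997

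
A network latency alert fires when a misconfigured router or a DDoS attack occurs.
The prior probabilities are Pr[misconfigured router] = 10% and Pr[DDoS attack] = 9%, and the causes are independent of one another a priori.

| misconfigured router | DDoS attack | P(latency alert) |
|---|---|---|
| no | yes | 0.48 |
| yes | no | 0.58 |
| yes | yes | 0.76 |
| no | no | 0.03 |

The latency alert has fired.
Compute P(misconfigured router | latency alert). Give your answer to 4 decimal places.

P(misconfigured router | latency alert) ≈ 0.4844

P(latency alert) = 0.03·0.9·0.91 + 0.48·0.9·0.09 + 0.58·0.1·0.91 + 0.76·0.1·0.09 = 0.024570 + 0.038880 + 0.052780 + 0.006840 = 0.123070
Of this, 0.059620 comes from 0.052780 + 0.006840 (the misconfigured router=true cases).
So P(misconfigured router | latency alert) = 0.059620/0.123070 ≈ 0.4844.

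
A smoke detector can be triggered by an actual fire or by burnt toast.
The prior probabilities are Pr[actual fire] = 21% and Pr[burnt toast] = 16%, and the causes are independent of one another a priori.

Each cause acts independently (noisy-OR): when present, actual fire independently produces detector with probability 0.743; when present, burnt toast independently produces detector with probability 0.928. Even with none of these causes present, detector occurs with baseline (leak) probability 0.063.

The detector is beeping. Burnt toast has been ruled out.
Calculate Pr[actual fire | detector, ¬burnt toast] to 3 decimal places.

Pr[actual fire | detector, ¬burnt toast] ≈ 0.762

Under noisy-OR, P(detector | causes) = 1 − (1−0.063)·∏(1−qᵢ) over the active causes.
Sum P(detector|·) weighted by the priors over both values of actual fire:
  P(detector | ¬burnt toast) = 0.063×0.79 + 0.759191×0.21
        = 0.049770 + 0.159430 = 0.209200
Configurations with actual fire contribute 0.159430, so
  P(actual fire | detector, ¬burnt toast) = 0.159430 / 0.209200 ≈ 0.762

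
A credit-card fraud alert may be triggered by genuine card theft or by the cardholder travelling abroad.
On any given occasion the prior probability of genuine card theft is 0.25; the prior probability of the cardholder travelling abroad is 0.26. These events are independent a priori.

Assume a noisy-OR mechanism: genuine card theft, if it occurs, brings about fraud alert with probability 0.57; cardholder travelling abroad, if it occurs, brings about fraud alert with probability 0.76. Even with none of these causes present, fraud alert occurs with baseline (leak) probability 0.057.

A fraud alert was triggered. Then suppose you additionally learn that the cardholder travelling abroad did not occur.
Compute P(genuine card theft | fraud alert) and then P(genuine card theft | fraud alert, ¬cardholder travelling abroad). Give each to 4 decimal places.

Under noisy-OR, P(fraud alert | causes) = 1 − (1−0.057)·∏(1−qᵢ) over the active causes.
Numerator (weight on configurations with genuine card theft): 0.109984 + 0.058674 = 0.168658
The normalizing constant is 0.057*0.75*0.74 + 0.77368*0.75*0.26 + 0.59451*0.25*0.74 + 0.902682*0.25*0.26 = 0.351161
Posterior = 0.168658 / 0.351161 ≈ 0.4803

Now condition on the additional information:
By total probability over both values of genuine card theft:
  P(fraud alert | ¬cardholder travelling abroad) = 0.057×0.75 + 0.59451×0.25
        = 0.042750 + 0.148627 = 0.191377
Configurations with genuine card theft contribute 0.148627, so
  P(genuine card theft | fraud alert, ¬cardholder travelling abroad) = 0.148627 / 0.191377 ≈ 0.7766

P(genuine card theft | fraud alert) ≈ 0.4803; P(genuine card theft | fraud alert, ¬cardholder travelling abroad) ≈ 0.7766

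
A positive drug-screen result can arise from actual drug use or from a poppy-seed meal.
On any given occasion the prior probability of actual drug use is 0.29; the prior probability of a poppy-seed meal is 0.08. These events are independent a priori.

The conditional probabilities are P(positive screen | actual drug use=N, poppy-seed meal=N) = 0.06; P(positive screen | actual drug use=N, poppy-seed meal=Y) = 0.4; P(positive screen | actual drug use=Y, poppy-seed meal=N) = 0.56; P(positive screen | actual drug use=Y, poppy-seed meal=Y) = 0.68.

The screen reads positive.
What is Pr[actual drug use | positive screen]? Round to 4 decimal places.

Enumerate the 4 (actual drug use, poppy-seed meal) configurations and weight by the priors:
  P(positive screen) = 0.06×0.71×0.92 + 0.4×0.71×0.08 + 0.56×0.29×0.92 + 0.68×0.29×0.08
        = 0.039192 + 0.022720 + 0.149408 + 0.015776 = 0.227096
Keeping only the actual drug use-present terms gives 0.165184, so
  P(actual drug use | positive screen) = 0.165184 / 0.227096 ≈ 0.7274

Pr[actual drug use | positive screen] ≈ 0.7274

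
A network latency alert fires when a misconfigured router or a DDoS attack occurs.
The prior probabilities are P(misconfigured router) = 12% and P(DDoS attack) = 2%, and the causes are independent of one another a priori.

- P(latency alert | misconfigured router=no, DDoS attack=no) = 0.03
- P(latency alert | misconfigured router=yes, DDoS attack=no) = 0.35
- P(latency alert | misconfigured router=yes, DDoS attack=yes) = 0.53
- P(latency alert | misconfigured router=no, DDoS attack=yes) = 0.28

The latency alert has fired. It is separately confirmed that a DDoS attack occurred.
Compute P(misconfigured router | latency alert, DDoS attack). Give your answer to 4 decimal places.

P(misconfigured router | latency alert, DDoS attack) ≈ 0.2052

By total probability over both values of misconfigured router:
  P(latency alert | DDoS attack) = 0.28*0.88 + 0.53*0.12
        = 0.246400 + 0.063600 = 0.310000
Configurations with misconfigured router contribute 0.063600, so
  P(misconfigured router | latency alert, DDoS attack) = 0.063600 / 0.310000 ≈ 0.2052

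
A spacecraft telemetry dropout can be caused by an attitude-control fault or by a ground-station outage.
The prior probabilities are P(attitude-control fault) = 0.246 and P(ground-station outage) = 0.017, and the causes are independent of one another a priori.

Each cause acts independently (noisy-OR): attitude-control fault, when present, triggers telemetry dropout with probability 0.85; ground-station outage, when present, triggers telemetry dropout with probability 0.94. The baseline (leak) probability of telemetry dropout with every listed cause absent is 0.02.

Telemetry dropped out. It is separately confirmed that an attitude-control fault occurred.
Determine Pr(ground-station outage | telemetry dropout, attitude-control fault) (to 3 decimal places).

Pr(ground-station outage | telemetry dropout, attitude-control fault) ≈ 0.020

Under noisy-OR, P(telemetry dropout | causes) = 1 − (1−0.02)·∏(1−qᵢ) over the active causes.
Numerator (weight on configurations with ground-station outage): 0.99118·0.017 = 0.016850
The normalizing constant is 0.853·0.983 + 0.99118·0.017 = 0.855349
Posterior = 0.016850 / 0.855349 ≈ 0.020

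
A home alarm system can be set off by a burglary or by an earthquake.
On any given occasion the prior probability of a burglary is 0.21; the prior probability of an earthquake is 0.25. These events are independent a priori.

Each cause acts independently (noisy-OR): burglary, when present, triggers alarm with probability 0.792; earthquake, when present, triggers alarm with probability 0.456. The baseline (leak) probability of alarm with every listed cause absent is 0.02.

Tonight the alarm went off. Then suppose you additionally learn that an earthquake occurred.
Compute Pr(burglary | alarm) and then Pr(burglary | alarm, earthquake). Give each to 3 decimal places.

Under noisy-OR, P(alarm | causes) = 1 − (1−0.02)·∏(1−qᵢ) over the active causes.
P(alarm) = 0.02×0.79×0.75 + 0.46688×0.79×0.25 + 0.79616×0.21×0.75 + 0.889111×0.21×0.25 = 0.011850 + 0.092209 + 0.125395 + 0.046678 = 0.276132
Restricting to configurations with burglary present: 0.125395 + 0.046678 = 0.172073.
Hence the posterior is 0.172073/0.276132 ≈ 0.623.

With the extra evidence:
Sum P(alarm|·) weighted by the priors over both values of burglary:
  P(alarm | earthquake) = 0.46688×0.79 + 0.889111×0.21
        = 0.368835 + 0.186713 = 0.555548
Keeping only the burglary-present terms gives 0.186713, so
  P(burglary | alarm, earthquake) = 0.186713 / 0.555548 ≈ 0.336
— earthquake explains away the evidence for burglary.

Pr(burglary | alarm) ≈ 0.623; Pr(burglary | alarm, earthquake) ≈ 0.336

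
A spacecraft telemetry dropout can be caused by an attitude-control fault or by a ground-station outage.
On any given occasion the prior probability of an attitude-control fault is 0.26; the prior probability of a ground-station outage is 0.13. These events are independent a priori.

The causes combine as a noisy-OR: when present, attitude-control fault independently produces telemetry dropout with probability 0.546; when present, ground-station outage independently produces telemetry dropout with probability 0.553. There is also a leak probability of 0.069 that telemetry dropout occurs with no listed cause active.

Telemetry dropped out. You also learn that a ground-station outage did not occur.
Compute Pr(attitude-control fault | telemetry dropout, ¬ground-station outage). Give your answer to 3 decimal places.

Pr(attitude-control fault | telemetry dropout, ¬ground-station outage) ≈ 0.746

Under noisy-OR, P(telemetry dropout | causes) = 1 − (1−0.069)·∏(1−qᵢ) over the active causes.
Enumerate both values of attitude-control fault and weight by the priors:
  P(telemetry dropout | ¬ground-station outage) = 0.069·0.74 + 0.577326·0.26
        = 0.051060 + 0.150105 = 0.201165
Keeping only the attitude-control fault-present terms gives 0.150105, so
  P(attitude-control fault | telemetry dropout, ¬ground-station outage) = 0.150105 / 0.201165 ≈ 0.746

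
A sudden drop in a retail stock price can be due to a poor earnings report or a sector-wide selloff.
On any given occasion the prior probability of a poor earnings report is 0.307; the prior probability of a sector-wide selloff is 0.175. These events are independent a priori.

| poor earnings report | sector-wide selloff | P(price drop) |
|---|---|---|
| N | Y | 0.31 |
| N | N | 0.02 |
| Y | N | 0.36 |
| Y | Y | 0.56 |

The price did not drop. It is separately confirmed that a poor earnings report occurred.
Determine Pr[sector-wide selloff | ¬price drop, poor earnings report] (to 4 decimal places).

Pr[sector-wide selloff | ¬price drop, poor earnings report] ≈ 0.1273

By total probability over both values of sector-wide selloff:
  P(¬price drop | poor earnings report) = 0.64*0.825 + 0.44*0.175
        = 0.528000 + 0.077000 = 0.605000
The terms with sector-wide selloff present sum to 0.077000, so
  P(sector-wide selloff | ¬price drop, poor earnings report) = 0.077000 / 0.605000 ≈ 0.1273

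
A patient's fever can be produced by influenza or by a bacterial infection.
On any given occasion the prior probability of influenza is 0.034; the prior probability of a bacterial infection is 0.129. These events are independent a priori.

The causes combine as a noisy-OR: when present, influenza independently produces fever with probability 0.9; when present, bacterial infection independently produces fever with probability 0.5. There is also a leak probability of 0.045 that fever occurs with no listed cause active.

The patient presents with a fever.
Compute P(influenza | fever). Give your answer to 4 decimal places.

P(influenza | fever) ≈ 0.2312

Under noisy-OR, P(fever | causes) = 1 − (1−0.045)·∏(1−qᵢ) over the active causes.
Weight on influenza=true, given the evidence: 0.026786 + 0.004177 = 0.030963
The normalizing constant is 0.045·0.966·0.871 + 0.5225·0.966·0.129 + 0.9045·0.034·0.871 + 0.95225·0.034·0.129 = 0.133936
P(influenza | fever) = 0.030963/0.133936 ≈ 0.2312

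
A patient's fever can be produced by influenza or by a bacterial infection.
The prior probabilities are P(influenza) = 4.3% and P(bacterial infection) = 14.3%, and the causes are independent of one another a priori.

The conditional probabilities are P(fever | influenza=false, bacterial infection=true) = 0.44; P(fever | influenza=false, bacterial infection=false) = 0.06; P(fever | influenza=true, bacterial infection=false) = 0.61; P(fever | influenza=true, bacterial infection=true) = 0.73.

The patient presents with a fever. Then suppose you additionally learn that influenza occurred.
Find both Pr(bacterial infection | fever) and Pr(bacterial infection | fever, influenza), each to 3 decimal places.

Weight on bacterial infection=true, given the evidence: 0.060214 + 0.004489 = 0.064703
Denominator P(fever): 0.06·0.957·0.857 + 0.44·0.957·0.143 + 0.61·0.043·0.857 + 0.73·0.043·0.143 = 0.136391
Posterior = 0.064703 / 0.136391 ≈ 0.474

Now condition on the additional information:
P(fever | influenza) = 0.61·0.857 + 0.73·0.143 = 0.522770 + 0.104390 = 0.627160
Restricting to configurations with bacterial infection present: 0.73·0.143 = 0.104390.
So P(bacterial infection | fever, influenza) = 0.104390/0.627160 ≈ 0.166.
This is intercausal reasoning (explaining away): once influenza accounts for the fever, bacterial infection becomes less likely.

Pr(bacterial infection | fever) ≈ 0.474; Pr(bacterial infection | fever, influenza) ≈ 0.166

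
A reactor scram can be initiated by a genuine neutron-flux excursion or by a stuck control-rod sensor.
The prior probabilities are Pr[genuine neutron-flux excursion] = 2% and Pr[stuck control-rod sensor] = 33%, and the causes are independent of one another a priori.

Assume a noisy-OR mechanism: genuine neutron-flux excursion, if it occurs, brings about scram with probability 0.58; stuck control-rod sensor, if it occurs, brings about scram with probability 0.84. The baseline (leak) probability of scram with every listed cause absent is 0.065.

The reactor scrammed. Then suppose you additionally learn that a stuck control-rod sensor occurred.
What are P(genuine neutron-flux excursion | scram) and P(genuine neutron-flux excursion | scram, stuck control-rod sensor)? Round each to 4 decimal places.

Under noisy-OR, P(scram | causes) = 1 − (1−0.065)·∏(1−qᵢ) over the active causes.
P(scram) = 0.065·0.98·0.67 + 0.8504·0.98·0.33 + 0.6073·0.02·0.67 + 0.937168·0.02·0.33 = 0.042679 + 0.275019 + 0.008138 + 0.006185 = 0.332021
Of this, 0.014323 comes from 0.008138 + 0.006185 (the genuine neutron-flux excursion=true cases).
P(genuine neutron-flux excursion | scram) = 0.014323 / 0.332021 ≈ 0.0431

Now condition on the additional information:
Weight on genuine neutron-flux excursion=true, given the evidence: 0.937168·0.02 = 0.018743
The normalizing constant is 0.8504·0.98 + 0.937168·0.02 = 0.852135
Posterior = 0.018743 / 0.852135 ≈ 0.0220

P(genuine neutron-flux excursion | scram) ≈ 0.0431; P(genuine neutron-flux excursion | scram, stuck control-rod sensor) ≈ 0.0220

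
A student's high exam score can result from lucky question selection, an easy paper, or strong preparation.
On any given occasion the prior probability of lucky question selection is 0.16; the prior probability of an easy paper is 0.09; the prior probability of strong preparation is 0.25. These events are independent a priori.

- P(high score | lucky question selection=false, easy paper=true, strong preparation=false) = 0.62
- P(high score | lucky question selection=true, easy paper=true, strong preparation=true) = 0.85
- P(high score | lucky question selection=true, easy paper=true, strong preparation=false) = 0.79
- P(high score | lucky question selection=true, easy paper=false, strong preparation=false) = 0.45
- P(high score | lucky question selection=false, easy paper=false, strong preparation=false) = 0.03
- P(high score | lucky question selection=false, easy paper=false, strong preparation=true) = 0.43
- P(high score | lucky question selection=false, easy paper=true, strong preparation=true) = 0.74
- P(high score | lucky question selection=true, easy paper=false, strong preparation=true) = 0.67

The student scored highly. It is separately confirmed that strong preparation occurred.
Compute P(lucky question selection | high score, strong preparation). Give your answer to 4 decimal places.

P(lucky question selection | high score, strong preparation) ≈ 0.2221

P(high score | strong preparation) = 0.43·0.84·0.91 + 0.74·0.84·0.09 + 0.67·0.16·0.91 + 0.85·0.16·0.09 = 0.328692 + 0.055944 + 0.097552 + 0.012240 = 0.494428
Restricting to configurations with lucky question selection present: 0.097552 + 0.012240 = 0.109792.
Hence the posterior is 0.109792/0.494428 ≈ 0.2221.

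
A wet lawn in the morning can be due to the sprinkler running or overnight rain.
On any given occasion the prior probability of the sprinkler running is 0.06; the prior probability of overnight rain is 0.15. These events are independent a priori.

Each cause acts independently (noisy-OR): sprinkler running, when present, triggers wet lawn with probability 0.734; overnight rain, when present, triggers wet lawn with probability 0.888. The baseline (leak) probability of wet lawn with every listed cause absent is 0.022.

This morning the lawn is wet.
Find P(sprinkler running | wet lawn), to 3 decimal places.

P(sprinkler running | wet lawn) ≈ 0.245

Under noisy-OR, P(wet lawn | causes) = 1 − (1−0.022)·∏(1−qᵢ) over the active causes.
Enumerate the 4 (sprinkler running, overnight rain) configurations and weight by the priors:
  P(wet lawn) = 0.022·0.94·0.85 + 0.890464·0.94·0.15 + 0.739852·0.06·0.85 + 0.970863·0.06·0.15
        = 0.017578 + 0.125555 + 0.037732 + 0.008738 = 0.189603
Keeping only the sprinkler running-present terms gives 0.046470, so
  P(sprinkler running | wet lawn) = 0.046470 / 0.189603 ≈ 0.245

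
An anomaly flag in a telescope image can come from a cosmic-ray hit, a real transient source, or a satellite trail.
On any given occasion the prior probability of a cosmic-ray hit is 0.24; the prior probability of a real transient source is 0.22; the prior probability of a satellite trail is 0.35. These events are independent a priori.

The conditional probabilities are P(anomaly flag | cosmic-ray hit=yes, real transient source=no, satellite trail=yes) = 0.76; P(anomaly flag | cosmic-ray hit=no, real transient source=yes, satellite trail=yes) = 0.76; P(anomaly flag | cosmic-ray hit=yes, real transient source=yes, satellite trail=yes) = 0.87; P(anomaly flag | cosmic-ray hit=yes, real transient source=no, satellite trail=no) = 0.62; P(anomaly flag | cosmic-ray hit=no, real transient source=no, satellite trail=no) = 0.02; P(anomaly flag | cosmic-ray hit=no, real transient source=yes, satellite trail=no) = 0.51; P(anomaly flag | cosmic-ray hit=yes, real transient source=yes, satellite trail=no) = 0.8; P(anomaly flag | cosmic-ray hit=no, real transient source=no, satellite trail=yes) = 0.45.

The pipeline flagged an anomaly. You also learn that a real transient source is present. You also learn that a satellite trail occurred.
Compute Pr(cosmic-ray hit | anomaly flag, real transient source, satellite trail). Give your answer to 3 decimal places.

Sum P(anomaly flag|·) weighted by the priors over both values of cosmic-ray hit:
  P(anomaly flag | real transient source, satellite trail) = 0.76×0.76 + 0.87×0.24
        = 0.577600 + 0.208800 = 0.786400
The terms with cosmic-ray hit present sum to 0.208800, so
  P(cosmic-ray hit | anomaly flag, real transient source, satellite trail) = 0.208800 / 0.786400 ≈ 0.266

Pr(cosmic-ray hit | anomaly flag, real transient source, satellite trail) ≈ 0.266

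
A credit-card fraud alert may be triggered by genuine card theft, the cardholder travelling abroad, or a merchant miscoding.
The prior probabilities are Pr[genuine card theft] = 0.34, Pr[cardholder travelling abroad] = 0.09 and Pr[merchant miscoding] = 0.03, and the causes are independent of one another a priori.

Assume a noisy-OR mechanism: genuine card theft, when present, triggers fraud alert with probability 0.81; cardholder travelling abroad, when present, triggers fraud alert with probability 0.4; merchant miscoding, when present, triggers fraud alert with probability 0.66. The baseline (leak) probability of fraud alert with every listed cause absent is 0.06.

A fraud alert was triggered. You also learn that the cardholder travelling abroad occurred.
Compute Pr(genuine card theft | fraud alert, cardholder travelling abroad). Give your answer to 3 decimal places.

Under noisy-OR, P(fraud alert | causes) = 1 − (1−0.06)·∏(1−qᵢ) over the active causes.
P(fraud alert | cardholder travelling abroad) = 0.436×0.66×0.97 + 0.80824×0.66×0.03 + 0.89284×0.34×0.97 + 0.963566×0.34×0.03 = 0.279127 + 0.016003 + 0.294459 + 0.009828 = 0.599417
Of this, 0.304287 comes from 0.294459 + 0.009828 (the genuine card theft=true cases).
P(genuine card theft | fraud alert, cardholder travelling abroad) = 0.304287 / 0.599417 ≈ 0.508

Pr(genuine card theft | fraud alert, cardholder travelling abroad) ≈ 0.508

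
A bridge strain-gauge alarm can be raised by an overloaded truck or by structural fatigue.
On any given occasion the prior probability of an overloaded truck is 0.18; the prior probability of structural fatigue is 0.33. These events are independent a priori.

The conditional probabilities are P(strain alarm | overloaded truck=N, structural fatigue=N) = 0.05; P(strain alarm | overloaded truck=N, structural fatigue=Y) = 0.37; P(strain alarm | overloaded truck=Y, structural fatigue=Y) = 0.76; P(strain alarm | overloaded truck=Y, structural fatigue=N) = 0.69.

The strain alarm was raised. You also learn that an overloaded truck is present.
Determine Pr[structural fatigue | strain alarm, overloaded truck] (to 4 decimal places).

P(strain alarm | overloaded truck) = 0.69×0.67 + 0.76×0.33 = 0.462300 + 0.250800 = 0.713100
Restricting to configurations with structural fatigue present: 0.76×0.33 = 0.250800.
Hence the posterior is 0.250800/0.713100 ≈ 0.3517.

Pr[structural fatigue | strain alarm, overloaded truck] ≈ 0.3517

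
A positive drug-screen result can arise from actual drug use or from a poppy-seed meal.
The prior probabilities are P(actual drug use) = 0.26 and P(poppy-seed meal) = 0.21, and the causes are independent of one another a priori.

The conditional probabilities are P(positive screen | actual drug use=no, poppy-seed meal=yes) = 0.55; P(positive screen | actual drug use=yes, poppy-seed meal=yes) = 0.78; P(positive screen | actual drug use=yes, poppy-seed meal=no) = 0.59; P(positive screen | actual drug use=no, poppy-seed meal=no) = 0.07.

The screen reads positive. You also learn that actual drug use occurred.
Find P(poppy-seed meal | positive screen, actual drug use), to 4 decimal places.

P(poppy-seed meal | positive screen, actual drug use) ≈ 0.2600

For the numerator, keep only poppy-seed meal=true terms: 0.78·0.21 = 0.163800
Normalizer over all consistent configurations: 0.59·0.79 + 0.78·0.21 = 0.629900
P(poppy-seed meal | positive screen, actual drug use) = 0.163800/0.629900 ≈ 0.2600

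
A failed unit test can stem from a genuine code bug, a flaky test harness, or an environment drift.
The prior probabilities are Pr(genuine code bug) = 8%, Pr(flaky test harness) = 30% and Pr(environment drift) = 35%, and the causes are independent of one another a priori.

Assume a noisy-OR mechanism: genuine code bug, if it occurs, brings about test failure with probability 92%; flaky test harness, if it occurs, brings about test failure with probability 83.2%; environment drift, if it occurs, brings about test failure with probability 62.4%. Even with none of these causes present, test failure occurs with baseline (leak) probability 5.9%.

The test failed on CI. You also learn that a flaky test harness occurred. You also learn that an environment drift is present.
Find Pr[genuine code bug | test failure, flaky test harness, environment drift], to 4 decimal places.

Pr[genuine code bug | test failure, flaky test harness, environment drift] ≈ 0.0843

Under noisy-OR, P(test failure | causes) = 1 − (1−0.059)·∏(1−qᵢ) over the active causes.
Weight on genuine code bug=true, given the evidence: 0.995245*0.08 = 0.079620
Denominator P(test failure | flaky test harness, environment drift): 0.940559*0.92 + 0.995245*0.08 = 0.944934
P(genuine code bug | test failure, flaky test harness, environment drift) = 0.079620/0.944934 ≈ 0.0843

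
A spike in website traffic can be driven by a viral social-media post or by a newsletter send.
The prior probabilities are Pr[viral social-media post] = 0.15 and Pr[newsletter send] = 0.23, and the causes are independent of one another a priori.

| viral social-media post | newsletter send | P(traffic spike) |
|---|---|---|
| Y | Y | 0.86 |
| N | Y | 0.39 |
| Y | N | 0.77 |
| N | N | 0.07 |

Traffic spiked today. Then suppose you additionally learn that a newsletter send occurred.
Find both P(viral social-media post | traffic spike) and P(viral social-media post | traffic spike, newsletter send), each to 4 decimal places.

Weight on viral social-media post=true, given the evidence: 0.088935 + 0.029670 = 0.118605
Normalizer over all consistent configurations: 0.07·0.85·0.77 + 0.39·0.85·0.23 + 0.77·0.15·0.77 + 0.86·0.15·0.23 = 0.240665
Posterior = 0.118605 / 0.240665 ≈ 0.4928

Now condition on the additional information:
P(traffic spike | newsletter send) = 0.39*0.85 + 0.86*0.15 = 0.331500 + 0.129000 = 0.460500
The viral social-media post-present share is 0.86*0.15 = 0.129000.
So P(viral social-media post | traffic spike, newsletter send) = 0.129000/0.460500 ≈ 0.2801.
This is intercausal reasoning (explaining away): once newsletter send accounts for the traffic spike, viral social-media post becomes less likely.

P(viral social-media post | traffic spike) ≈ 0.4928; P(viral social-media post | traffic spike, newsletter send) ≈ 0.2801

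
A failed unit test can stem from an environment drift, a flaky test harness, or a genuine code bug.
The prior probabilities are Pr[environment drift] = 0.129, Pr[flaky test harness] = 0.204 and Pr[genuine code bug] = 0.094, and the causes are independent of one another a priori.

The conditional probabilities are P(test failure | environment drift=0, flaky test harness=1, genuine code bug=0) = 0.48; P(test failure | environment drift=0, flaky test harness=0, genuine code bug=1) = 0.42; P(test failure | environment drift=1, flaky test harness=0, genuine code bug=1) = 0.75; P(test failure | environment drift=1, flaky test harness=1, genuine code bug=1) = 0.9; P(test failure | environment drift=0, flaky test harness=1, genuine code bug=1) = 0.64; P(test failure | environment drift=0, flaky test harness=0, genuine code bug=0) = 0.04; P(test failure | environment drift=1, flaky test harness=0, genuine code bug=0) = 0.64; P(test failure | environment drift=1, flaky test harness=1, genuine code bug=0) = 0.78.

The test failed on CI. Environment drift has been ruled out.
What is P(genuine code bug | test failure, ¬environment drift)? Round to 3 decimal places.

By total probability over the 4 (flaky test harness, genuine code bug) configurations:
  P(test failure | ¬environment drift) = 0.04×0.796×0.906 + 0.42×0.796×0.094 + 0.48×0.204×0.906 + 0.64×0.204×0.094
        = 0.028847 + 0.031426 + 0.088716 + 0.012273 = 0.161262
The terms with genuine code bug present sum to 0.043699, so
  P(genuine code bug | test failure, ¬environment drift) = 0.043699 / 0.161262 ≈ 0.271

P(genuine code bug | test failure, ¬environment drift) ≈ 0.271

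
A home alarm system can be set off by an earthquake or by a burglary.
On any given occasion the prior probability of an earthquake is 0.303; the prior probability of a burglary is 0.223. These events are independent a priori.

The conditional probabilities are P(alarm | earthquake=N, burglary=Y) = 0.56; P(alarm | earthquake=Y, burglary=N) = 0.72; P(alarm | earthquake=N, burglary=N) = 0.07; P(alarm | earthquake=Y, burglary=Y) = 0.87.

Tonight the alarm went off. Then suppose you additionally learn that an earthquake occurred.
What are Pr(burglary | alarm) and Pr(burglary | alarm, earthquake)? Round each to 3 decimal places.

Enumerate the 4 (earthquake, burglary) configurations and weight by the priors:
  P(alarm) = 0.07·0.697·0.777 + 0.56·0.697·0.223 + 0.72·0.303·0.777 + 0.87·0.303·0.223
        = 0.037910 + 0.087041 + 0.169510 + 0.058785 = 0.353246
Configurations with burglary contribute 0.145826, so
  P(burglary | alarm) = 0.145826 / 0.353246 ≈ 0.413

With the extra evidence:
For the numerator, keep only burglary=true terms: 0.87×0.223 = 0.194010
The normalizing constant is 0.72×0.777 + 0.87×0.223 = 0.753450
Posterior = 0.194010 / 0.753450 ≈ 0.257
This is intercausal reasoning (explaining away): once earthquake accounts for the alarm, burglary becomes less likely.

Pr(burglary | alarm) ≈ 0.413; Pr(burglary | alarm, earthquake) ≈ 0.257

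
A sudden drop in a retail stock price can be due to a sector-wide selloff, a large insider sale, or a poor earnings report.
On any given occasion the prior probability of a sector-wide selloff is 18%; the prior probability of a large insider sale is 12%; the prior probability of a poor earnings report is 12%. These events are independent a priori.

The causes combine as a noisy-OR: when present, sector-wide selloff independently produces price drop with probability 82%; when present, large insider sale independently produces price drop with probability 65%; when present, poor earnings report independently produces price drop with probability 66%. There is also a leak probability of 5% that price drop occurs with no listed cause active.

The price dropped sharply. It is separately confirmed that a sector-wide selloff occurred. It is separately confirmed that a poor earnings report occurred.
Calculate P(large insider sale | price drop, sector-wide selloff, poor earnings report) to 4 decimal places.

Under noisy-OR, P(price drop | causes) = 1 − (1−0.05)·∏(1−qᵢ) over the active causes.
P(price drop | sector-wide selloff, poor earnings report) = 0.94186×0.88 + 0.979651×0.12 = 0.828837 + 0.117558 = 0.946395
Of this, 0.117558 comes from 0.979651×0.12 (the large insider sale=true cases).
So P(large insider sale | price drop, sector-wide selloff, poor earnings report) = 0.117558/0.946395 ≈ 0.1242.

P(large insider sale | price drop, sector-wide selloff, poor earnings report) ≈ 0.1242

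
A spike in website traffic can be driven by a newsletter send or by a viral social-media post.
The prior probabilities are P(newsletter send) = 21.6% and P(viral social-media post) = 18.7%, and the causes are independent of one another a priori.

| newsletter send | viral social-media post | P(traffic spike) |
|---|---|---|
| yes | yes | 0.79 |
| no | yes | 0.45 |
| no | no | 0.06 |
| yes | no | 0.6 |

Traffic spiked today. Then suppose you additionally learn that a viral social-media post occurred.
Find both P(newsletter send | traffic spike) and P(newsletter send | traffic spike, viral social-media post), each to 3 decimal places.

P(newsletter send | traffic spike) ≈ 0.568; P(newsletter send | traffic spike, viral social-media post) ≈ 0.326

P(traffic spike) = 0.06·0.784·0.813 + 0.45·0.784·0.187 + 0.6·0.216·0.813 + 0.79·0.216·0.187 = 0.038244 + 0.065974 + 0.105365 + 0.031910 = 0.241493
The newsletter send-present share is 0.105365 + 0.031910 = 0.137275.
So P(newsletter send | traffic spike) = 0.137275/0.241493 ≈ 0.568.

Now also conditioning on viral social-media post=true:
Enumerate both values of newsletter send and weight by the priors:
  P(traffic spike | viral social-media post) = 0.45·0.784 + 0.79·0.216
        = 0.352800 + 0.170640 = 0.523440
Configurations with newsletter send contribute 0.170640, so
  P(newsletter send | traffic spike, viral social-media post) = 0.170640 / 0.523440 ≈ 0.326
Conditioning on viral social-media post lowers the posterior on newsletter send: the classic explaining-away effect in a common-effect structure.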